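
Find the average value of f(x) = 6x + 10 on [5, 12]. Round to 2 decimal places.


Average value = 1/(b-a) * integral from a to b of f(x) dx
First compute the integral of 6x + 10:
F(x) = 3x^2 + 10x
F(12) = 3 * 144 + 10 * 12 = 552
F(5) = 3 * 25 + 10 * 5 = 125
Integral = 552 - 125 = 427
Average = 427 / (12 - 5) = 427 / 7
= 61 = 61.00

61.00


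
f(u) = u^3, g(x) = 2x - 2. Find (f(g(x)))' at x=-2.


Using the chain rule: (f(g(x)))' = f'(g(x)) * g'(x)
First, find g(-2):
g(-2) = 2 * (-2) - 2 = -6
Next, f'(u) = 3u^2
And g'(x) = 2
So f'(g(-2)) * g'(-2)
= 3 * (-6)^2 * 2
= 3 * 36 * 2
= 216

216


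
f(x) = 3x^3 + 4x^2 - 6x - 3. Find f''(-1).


First derivative:
f'(x) = 9x^2 + 8x - 6
Second derivative:
f''(x) = 18x + 8
Substitute x = -1:
f''(-1) = 18 * (-1) + 8
= -18 + 8
= -10

-10


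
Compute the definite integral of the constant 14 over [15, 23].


The integral of a constant k over [a, b] equals k * (b - a).
integral from 15 to 23 of 14 dx
= 14 * (23 - 15)
= 14 * 8
= 112

112


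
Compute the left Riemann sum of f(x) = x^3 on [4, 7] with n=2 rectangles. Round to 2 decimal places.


Left Riemann sum uses left endpoints of each subinterval.
Interval: [4, 7], n = 2
dx = (7 - 4) / 2 = 3/2
Left endpoints: [4, 11/2]
f values: [64, 1331/8]
Sum = dx * (sum of f values)
= 3/2 * 1843/8
= 5529/16 ≈ 345.56

345.56


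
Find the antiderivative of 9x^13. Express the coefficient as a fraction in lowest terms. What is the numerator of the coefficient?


Apply the power rule for integration:
integral of ax^n dx = a/(n+1) * x^(n+1) + C
integral of 9x^13 dx
= 9/14 * x^14 + C
The coefficient in lowest terms is 9/14, and its numerator is 9

9


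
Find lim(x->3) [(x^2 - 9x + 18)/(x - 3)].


Direct substitution gives 0/0, so we factor the numerator.
Factor: (x^2 - 9x + 18) = (x - 3)(x - 6)
Cancel the common factor (x - 3):
(x^2 - 9x + 18)/(x - 3) = (x - 6)
Now substitute x = 3:
= (3) - (6) = -3

-3


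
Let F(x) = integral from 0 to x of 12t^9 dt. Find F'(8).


By the Fundamental Theorem of Calculus (Part 1):
If F(x) = integral from 0 to x of f(t) dt, then F'(x) = f(x)
Here f(t) = 12t^9
So F'(x) = 12x^9
Evaluate at x = 8:
F'(8) = 12 * 8^9
= 12 * 134217728
= 1610612736

1610612736


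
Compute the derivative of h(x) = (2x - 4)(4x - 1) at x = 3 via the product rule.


Let u(x) = 2x - 4 and v(x) = 4x - 1
u'(x) = 2
v'(x) = 4
Product rule: h'(x) = u'(x)*v(x) + u(x)*v'(x)
= 2 * (4x - 1) + (2x - 4) * 4
At x = 3:
u(3) = 2 * 3 - 4 = 2
v(3) = 4 * 3 - 1 = 11
h'(3) = 2 * 11 + 2 * 4
= 22 + 8
= 30

30


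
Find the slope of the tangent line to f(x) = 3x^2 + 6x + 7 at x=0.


The slope of the tangent line equals f'(x) at the point.
f(x) = 3x^2 + 6x + 7
f'(x) = 6x + 6
At x = 0:
f'(0) = 6 * 0 + 6
= 0 + 6
= 6

6


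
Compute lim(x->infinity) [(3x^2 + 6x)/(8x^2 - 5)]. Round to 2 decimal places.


For limits at infinity with equal-degree polynomials,
we compare leading coefficients.
Numerator leading term: 3x^2
Denominator leading term: 8x^2
Divide both by x^2:
lim = (3 + 6/x) / (8 - 5/x^2)
As x -> infinity, the 1/x and 1/x^2 terms vanish:
= 3/8 ≈ 0.38

0.38


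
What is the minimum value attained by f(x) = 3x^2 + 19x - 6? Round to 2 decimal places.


For a quadratic f(x) = ax^2 + bx + c with a > 0, the minimum is at the vertex.
Vertex x-coordinate: x = -b/(2a)
x = -(19) / (2 * 3)
x = -19/6
Substitute back to find the minimum value:
f(-19/6) = 3 * (-19/6)^2 + 19 * (-19/6) - 6
= 361/12 - 361/6 - 6
= -433/12 ≈ -36.08

-36.08


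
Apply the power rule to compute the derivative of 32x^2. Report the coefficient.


We apply the power rule: d/dx [ax^n] = a*n * x^(n-1)
d/dx [32x^2]
= 32 * 2 * x^(2-1)
= 64x
The coefficient is 64

64


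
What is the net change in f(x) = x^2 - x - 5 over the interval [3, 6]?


Net change = f(b) - f(a)
f(x) = x^2 - x - 5
Compute f(6):
f(6) = 1 * 6^2 - 1 * 6 - 5
= 36 - 6 - 5
= 25
Compute f(3):
f(3) = 1 * 3^2 - 1 * 3 - 5
= 9 - 3 - 5
= 1
Net change = 25 - 1 = 24

24


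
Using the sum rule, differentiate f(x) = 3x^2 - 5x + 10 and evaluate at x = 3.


Differentiate term by term using power and sum rules:
f(x) = 3x^2 - 5x + 10
f'(x) = 6x - 5
Substitute x = 3:
f'(3) = 6 * 3 - 5
= 18 - 5
= 13

13


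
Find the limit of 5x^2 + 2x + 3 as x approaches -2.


Since polynomials are continuous, we use direct substitution.
lim(x->-2) of 5x^2 + 2x + 3
= 5 * (-2)^2 + 2 * (-2) + 3
= 20 - 4 + 3
= 19

19


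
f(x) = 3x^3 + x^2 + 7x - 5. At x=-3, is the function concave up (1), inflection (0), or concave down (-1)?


Concavity is determined by the sign of f''(x).
f(x) = 3x^3 + x^2 + 7x - 5
f'(x) = 9x^2 + 2x + 7
f''(x) = 18x + 2
f''(-3) = 18 * (-3) + 2
= -54 + 2
= -52
Since f''(-3) < 0, the function is concave down (-1)

-1


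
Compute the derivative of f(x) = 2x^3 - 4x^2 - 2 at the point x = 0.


Differentiate f(x) = 2x^3 - 4x^2 - 2 term by term:
f'(x) = 6x^2 - 8x
Substitute x = 0:
f'(0) = 6 * 0^2 - 8 * 0 + 0
= 0 + 0 + 0
= 0

0


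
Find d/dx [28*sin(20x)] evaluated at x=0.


Apply the chain rule to differentiate 28*sin(20x):
d/dx [28*sin(20x)]
= 28 * cos(20x) * d/dx(20x)
= 28 * 20 * cos(20x)
= 560 * cos(20x)
Evaluate at x = 0:
= 560 * cos(0)
= 560 * 1
= 560

560


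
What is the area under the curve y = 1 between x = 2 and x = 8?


The area under a constant function y = 1 is a rectangle.
Width = 8 - 2 = 6
Height = 1
Area = width * height
= 6 * 1
= 6

6


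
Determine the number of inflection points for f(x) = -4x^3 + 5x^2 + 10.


Inflection points occur where f''(x) = 0 and concavity changes.
f(x) = -4x^3 + 5x^2 + 10
f'(x) = -12x^2 + 10x
f''(x) = -24x + 10
Set f''(x) = 0:
-24x + 10 = 0
x = -10 / (-24) = 5/12
Since f''(x) is linear (degree 1), it changes sign at this point.
Therefore there is exactly 1 inflection point.

1


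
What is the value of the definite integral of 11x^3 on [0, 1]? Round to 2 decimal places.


Find the antiderivative of 11x^3:
F(x) = 11/4 * x^4
Apply the Fundamental Theorem of Calculus:
F(1) - F(0)
= 11/4 * 1^4 - 11/4 * 0^4
= 11/4 * (1 - 0)
= 11/4 * 1
= 11/4 = 2.75

2.75


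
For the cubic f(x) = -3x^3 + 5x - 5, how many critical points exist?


Find where f'(x) = 0:
f(x) = -3x^3 + 5x - 5
f'(x) = -9x^2 + 5
This is a quadratic in x. Use the discriminant to count real roots.
Discriminant = (0)^2 - 4 * (-9) * 5
= 0 - (-180)
= 180
Since discriminant > 0, f'(x) = 0 has 2 real solutions.
Number of critical points: 2

2


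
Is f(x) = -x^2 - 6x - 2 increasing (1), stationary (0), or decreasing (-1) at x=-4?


Compute f'(x) to determine behavior:
f'(x) = -2x - 6
f'(-4) = -2 * (-4) - 6
= 8 - 6
= 2
Since f'(-4) > 0, the function is increasing (1)

1


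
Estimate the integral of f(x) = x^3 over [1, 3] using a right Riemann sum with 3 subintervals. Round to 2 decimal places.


Right Riemann sum uses right endpoints of each subinterval.
Interval: [1, 3], n = 3
dx = (3 - 1) / 3 = 2/3
Right endpoints: [5/3, 7/3, 3]
f values: [125/27, 343/27, 27]
Sum = dx * (sum of f values)
= 2/3 * 133/3
= 266/9 ≈ 29.56

29.56


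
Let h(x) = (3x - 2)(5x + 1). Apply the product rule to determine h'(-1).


Let u(x) = 3x - 2 and v(x) = 5x + 1
u'(x) = 3
v'(x) = 5
Product rule: h'(x) = u'(x)*v(x) + u(x)*v'(x)
= 3 * (5x + 1) + (3x - 2) * 5
At x = -1:
u(-1) = 3 * (-1) - 2 = -5
v(-1) = 5 * (-1) + 1 = -4
h'(-1) = 3 * (-4) + (-5) * 5
= -12 - 25
= -37

-37


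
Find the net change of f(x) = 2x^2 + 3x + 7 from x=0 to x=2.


Net change = f(b) - f(a)
f(x) = 2x^2 + 3x + 7
Compute f(2):
f(2) = 2 * 2^2 + 3 * 2 + 7
= 8 + 6 + 7
= 21
Compute f(0):
f(0) = 2 * 0^2 + 3 * 0 + 7
= 0 + 0 + 7
= 7
Net change = 21 - 7 = 14

14


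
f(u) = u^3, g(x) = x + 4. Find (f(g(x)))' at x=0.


Using the chain rule: (f(g(x)))' = f'(g(x)) * g'(x)
First, find g(0):
g(0) = 1 * 0 + 4 = 4
Next, f'(u) = 3u^2
And g'(x) = 1
So f'(g(0)) * g'(0)
= 3 * 4^2 * 1
= 3 * 16 * 1
= 48

48


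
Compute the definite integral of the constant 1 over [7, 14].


The integral of a constant k over [a, b] equals k * (b - a).
integral from 7 to 14 of 1 dx
= 1 * (14 - 7)
= 1 * 7
= 7

7


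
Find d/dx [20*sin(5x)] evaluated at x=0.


Apply the chain rule to differentiate 20*sin(5x):
d/dx [20*sin(5x)]
= 20 * cos(5x) * d/dx(5x)
= 20 * 5 * cos(5x)
= 100 * cos(5x)
Evaluate at x = 0:
= 100 * cos(0)
= 100 * 1
= 100

100


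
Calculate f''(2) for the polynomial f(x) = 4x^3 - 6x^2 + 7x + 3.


First derivative:
f'(x) = 12x^2 - 12x + 7
Second derivative:
f''(x) = 24x - 12
Substitute x = 2:
f''(2) = 24 * 2 - 12
= 48 - 12
= 36

36


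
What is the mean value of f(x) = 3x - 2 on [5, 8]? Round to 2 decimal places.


Average value = 1/(b-a) * integral from a to b of f(x) dx
First compute the integral of 3x - 2:
F(x) = (3/2)x^2 - 2x
F(8) = 3/2 * 64 - 2 * 8 = 80
F(5) = 3/2 * 25 - 2 * 5 = 55/2
Integral = 80 - 55/2 = 105/2
Average = (105/2) / (8 - 5) = (105/2) / 3
= 35/2 = 17.50

17.50


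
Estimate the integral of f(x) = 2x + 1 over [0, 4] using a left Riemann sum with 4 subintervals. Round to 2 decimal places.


Left Riemann sum uses left endpoints of each subinterval.
Interval: [0, 4], n = 4
dx = (4 - 0) / 4 = 1
Left endpoints: [0, 1, 2, 3]
f values: [1, 3, 5, 7]
Sum = dx * (sum of f values)
= 1 * 16
= 16 = 16.00

16.00


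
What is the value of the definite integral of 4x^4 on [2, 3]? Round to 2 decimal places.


Find the antiderivative of 4x^4:
F(x) = 4/5 * x^5
Apply the Fundamental Theorem of Calculus:
F(3) - F(2)
= 4/5 * 3^5 - 4/5 * 2^5
= 4/5 * (243 - 32)
= 4/5 * 211
= 844/5 = 168.80

168.80


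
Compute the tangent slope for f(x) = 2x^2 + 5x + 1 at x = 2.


The slope of the tangent line equals f'(x) at the point.
f(x) = 2x^2 + 5x + 1
f'(x) = 4x + 5
At x = 2:
f'(2) = 4 * 2 + 5
= 8 + 5
= 13

13


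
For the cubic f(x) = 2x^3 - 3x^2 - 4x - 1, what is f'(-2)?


Differentiate f(x) = 2x^3 - 3x^2 - 4x - 1 term by term:
f'(x) = 6x^2 - 6x - 4
Substitute x = -2:
f'(-2) = 6 * (-2)^2 - 6 * (-2) - 4
= 24 + 12 - 4
= 32

32


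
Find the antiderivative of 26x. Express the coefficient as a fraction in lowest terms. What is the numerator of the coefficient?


Apply the power rule for integration:
integral of ax^n dx = a/(n+1) * x^(n+1) + C
integral of 26x dx
= 26/2 * x^2 + C
= 13 * x^2 + C
The coefficient in lowest terms is 13 = 13/1, so its numerator is 13

13


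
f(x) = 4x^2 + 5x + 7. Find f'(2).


Differentiate term by term using power and sum rules:
f(x) = 4x^2 + 5x + 7
f'(x) = 8x + 5
Substitute x = 2:
f'(2) = 8 * 2 + 5
= 16 + 5
= 21

21


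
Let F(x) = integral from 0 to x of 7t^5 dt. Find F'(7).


By the Fundamental Theorem of Calculus (Part 1):
If F(x) = integral from 0 to x of f(t) dt, then F'(x) = f(x)
Here f(t) = 7t^5
So F'(x) = 7x^5
Evaluate at x = 7:
F'(7) = 7 * 7^5
= 7 * 16807
= 117649

117649


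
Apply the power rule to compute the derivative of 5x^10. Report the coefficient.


We apply the power rule: d/dx [ax^n] = a*n * x^(n-1)
d/dx [5x^10]
= 5 * 10 * x^(10-1)
= 50x^9
The coefficient is 50

50


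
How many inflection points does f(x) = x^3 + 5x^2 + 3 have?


Inflection points occur where f''(x) = 0 and concavity changes.
f(x) = x^3 + 5x^2 + 3
f'(x) = 3x^2 + 10x
f''(x) = 6x + 10
Set f''(x) = 0:
6x + 10 = 0
x = -10 / 6 = -5/3
Since f''(x) is linear (degree 1), it changes sign at this point.
Therefore there is exactly 1 inflection point.

1


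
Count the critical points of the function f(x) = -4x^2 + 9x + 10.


Find where f'(x) = 0:
f'(x) = -8x + 9
Set f'(x) = 0:
-8x + 9 = 0
x = -9 / (-8) = 9/8
This is a linear equation in x, so there is exactly one solution.
Number of critical points: 1

1


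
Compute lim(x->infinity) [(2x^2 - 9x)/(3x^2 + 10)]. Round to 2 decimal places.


For limits at infinity with equal-degree polynomials,
we compare leading coefficients.
Numerator leading term: 2x^2
Denominator leading term: 3x^2
Divide both by x^2:
lim = (2 - 9/x) / (3 + 10/x^2)
As x -> infinity, the 1/x and 1/x^2 terms vanish:
= 2/3 ≈ 0.67

0.67


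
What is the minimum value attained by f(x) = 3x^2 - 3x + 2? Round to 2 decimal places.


For a quadratic f(x) = ax^2 + bx + c with a > 0, the minimum is at the vertex.
Vertex x-coordinate: x = -b/(2a)
x = -(-3) / (2 * 3)
x = 3/6 = 1/2
Substitute back to find the minimum value:
f(1/2) = 3 * (1/2)^2 - 3 * (1/2) + 2
= 3/4 - 3/2 + 2
= 5/4 = 1.25

1.25


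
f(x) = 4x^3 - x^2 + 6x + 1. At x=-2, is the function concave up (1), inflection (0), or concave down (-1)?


Concavity is determined by the sign of f''(x).
f(x) = 4x^3 - x^2 + 6x + 1
f'(x) = 12x^2 - 2x + 6
f''(x) = 24x - 2
f''(-2) = 24 * (-2) - 2
= -48 - 2
= -50
Since f''(-2) < 0, the function is concave down (-1)

-1


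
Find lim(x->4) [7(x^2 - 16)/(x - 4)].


Direct substitution gives 0/0, so we factor the numerator.
Factor: 7(x^2 - 16) = 7 * (x - 4)(x + 4)
Cancel the common factor (x - 4):
7(x^2 - 16)/(x - 4) = 7 * (x + 4)
Now substitute x = 4:
= 7 * (4 + 4) = 56

56


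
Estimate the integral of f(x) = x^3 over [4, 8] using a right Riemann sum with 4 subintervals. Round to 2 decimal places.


Right Riemann sum uses right endpoints of each subinterval.
Interval: [4, 8], n = 4
dx = (8 - 4) / 4 = 1
Right endpoints: [5, 6, 7, 8]
f values: [125, 216, 343, 512]
Sum = dx * (sum of f values)
= 1 * 1196
= 1196 = 1196.00

1196.00


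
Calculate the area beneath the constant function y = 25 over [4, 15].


The area under a constant function y = 25 is a rectangle.
Width = 15 - 4 = 11
Height = 25
Area = width * height
= 11 * 25
= 275

275


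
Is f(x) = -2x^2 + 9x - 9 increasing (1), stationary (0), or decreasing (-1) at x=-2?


Compute f'(x) to determine behavior:
f'(x) = -4x + 9
f'(-2) = -4 * (-2) + 9
= 8 + 9
= 17
Since f'(-2) > 0, the function is increasing (1)

1


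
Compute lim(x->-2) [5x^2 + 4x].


Since polynomials are continuous, we use direct substitution.
lim(x->-2) of 5x^2 + 4x
= 5 * (-2)^2 + 4 * (-2) + 0
= 20 - 8 + 0
= 12

12


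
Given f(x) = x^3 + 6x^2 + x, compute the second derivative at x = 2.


First derivative:
f'(x) = 3x^2 + 12x + 1
Second derivative:
f''(x) = 6x + 12
Substitute x = 2:
f''(2) = 6 * 2 + 12
= 12 + 12
= 24

24


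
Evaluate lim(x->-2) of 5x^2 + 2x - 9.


Since polynomials are continuous, we use direct substitution.
lim(x->-2) of 5x^2 + 2x - 9
= 5 * (-2)^2 + 2 * (-2) - 9
= 20 - 4 - 9
= 7

7


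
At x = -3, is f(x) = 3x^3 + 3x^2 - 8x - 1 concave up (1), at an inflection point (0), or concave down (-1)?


Concavity is determined by the sign of f''(x).
f(x) = 3x^3 + 3x^2 - 8x - 1
f'(x) = 9x^2 + 6x - 8
f''(x) = 18x + 6
f''(-3) = 18 * (-3) + 6
= -54 + 6
= -48
Since f''(-3) < 0, the function is concave down (-1)

-1


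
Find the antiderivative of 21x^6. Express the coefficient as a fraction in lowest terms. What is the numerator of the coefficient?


Apply the power rule for integration:
integral of ax^n dx = a/(n+1) * x^(n+1) + C
integral of 21x^6 dx
= 21/7 * x^7 + C
= 3 * x^7 + C
The coefficient in lowest terms is 3 = 3/1, so its numerator is 3

3


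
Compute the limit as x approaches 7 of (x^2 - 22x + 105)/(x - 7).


Direct substitution gives 0/0, so we factor the numerator.
Factor: (x^2 - 22x + 105) = (x - 7)(x - 15)
Cancel the common factor (x - 7):
(x^2 - 22x + 105)/(x - 7) = (x - 15)
Now substitute x = 7:
= (7) - (15) = -8

-8


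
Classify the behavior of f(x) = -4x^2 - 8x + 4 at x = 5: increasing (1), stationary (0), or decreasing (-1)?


Compute f'(x) to determine behavior:
f'(x) = -8x - 8
f'(5) = -8 * 5 - 8
= -40 - 8
= -48
Since f'(5) < 0, the function is decreasing (-1)

-1


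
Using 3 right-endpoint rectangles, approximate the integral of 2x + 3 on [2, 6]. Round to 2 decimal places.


Right Riemann sum uses right endpoints of each subinterval.
Interval: [2, 6], n = 3
dx = (6 - 2) / 3 = 4/3
Right endpoints: [10/3, 14/3, 6]
f values: [29/3, 37/3, 15]
Sum = dx * (sum of f values)
= 4/3 * 37
= 148/3 ≈ 49.33

49.33


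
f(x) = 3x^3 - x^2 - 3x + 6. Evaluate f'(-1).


Differentiate f(x) = 3x^3 - x^2 - 3x + 6 term by term:
f'(x) = 9x^2 - 2x - 3
Substitute x = -1:
f'(-1) = 9 * (-1)^2 - 2 * (-1) - 3
= 9 + 2 - 3
= 8

8


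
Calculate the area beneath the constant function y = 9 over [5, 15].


The area under a constant function y = 9 is a rectangle.
Width = 15 - 5 = 10
Height = 9
Area = width * height
= 10 * 9
= 90

90


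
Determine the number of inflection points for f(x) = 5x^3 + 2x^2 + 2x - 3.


Inflection points occur where f''(x) = 0 and concavity changes.
f(x) = 5x^3 + 2x^2 + 2x - 3
f'(x) = 15x^2 + 4x + 2
f''(x) = 30x + 4
Set f''(x) = 0:
30x + 4 = 0
x = -4 / 30 = -2/15
Since f''(x) is linear (degree 1), it changes sign at this point.
Therefore there is exactly 1 inflection point.

1


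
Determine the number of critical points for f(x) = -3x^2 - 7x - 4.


Find where f'(x) = 0:
f'(x) = -6x - 7
Set f'(x) = 0:
-6x - 7 = 0
x = 7 / (-6) = -7/6
This is a linear equation in x, so there is exactly one solution.
Number of critical points: 1

1


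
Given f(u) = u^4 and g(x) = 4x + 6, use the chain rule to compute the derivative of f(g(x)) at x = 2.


Using the chain rule: (f(g(x)))' = f'(g(x)) * g'(x)
First, find g(2):
g(2) = 4 * 2 + 6 = 14
Next, f'(u) = 4u^3
And g'(x) = 4
So f'(g(2)) * g'(2)
= 4 * 14^3 * 4
= 4 * 2744 * 4
= 43904

43904


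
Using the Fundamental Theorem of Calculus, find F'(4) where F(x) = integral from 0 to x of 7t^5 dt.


By the Fundamental Theorem of Calculus (Part 1):
If F(x) = integral from 0 to x of f(t) dt, then F'(x) = f(x)
Here f(t) = 7t^5
So F'(x) = 7x^5
Evaluate at x = 4:
F'(4) = 7 * 4^5
= 7 * 1024
= 7168

7168


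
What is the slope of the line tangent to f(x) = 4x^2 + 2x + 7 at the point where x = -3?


The slope of the tangent line equals f'(x) at the point.
f(x) = 4x^2 + 2x + 7
f'(x) = 8x + 2
At x = -3:
f'(-3) = 8 * (-3) + 2
= -24 + 2
= -22

-22


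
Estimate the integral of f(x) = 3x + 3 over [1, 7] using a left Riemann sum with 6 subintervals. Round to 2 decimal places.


Left Riemann sum uses left endpoints of each subinterval.
Interval: [1, 7], n = 6
dx = (7 - 1) / 6 = 1
Left endpoints: [1, 2, 3, 4, 5, 6]
f values: [6, 9, 12, 15, 18, 21]
Sum = dx * (sum of f values)
= 1 * 81
= 81 = 81.00

81.00


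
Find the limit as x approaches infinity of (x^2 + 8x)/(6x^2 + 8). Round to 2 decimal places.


For limits at infinity with equal-degree polynomials,
we compare leading coefficients.
Numerator leading term: x^2
Denominator leading term: 6x^2
Divide both by x^2:
lim = (1 + 8/x) / (6 + 8/x^2)
As x -> infinity, the 1/x and 1/x^2 terms vanish:
= 1/6 ≈ 0.17

0.17


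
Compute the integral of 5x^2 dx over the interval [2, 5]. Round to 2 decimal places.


Find the antiderivative of 5x^2:
F(x) = 5/3 * x^3
Apply the Fundamental Theorem of Calculus:
F(5) - F(2)
= 5/3 * 5^3 - 5/3 * 2^3
= 5/3 * (125 - 8)
= 5/3 * 117
= 195 = 195.00

195.00


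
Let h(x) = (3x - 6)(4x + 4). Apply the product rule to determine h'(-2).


Let u(x) = 3x - 6 and v(x) = 4x + 4
u'(x) = 3
v'(x) = 4
Product rule: h'(x) = u'(x)*v(x) + u(x)*v'(x)
= 3 * (4x + 4) + (3x - 6) * 4
At x = -2:
u(-2) = 3 * (-2) - 6 = -12
v(-2) = 4 * (-2) + 4 = -4
h'(-2) = 3 * (-4) + (-12) * 4
= -12 - 48
= -60

-60


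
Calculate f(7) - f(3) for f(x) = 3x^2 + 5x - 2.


Net change = f(b) - f(a)
f(x) = 3x^2 + 5x - 2
Compute f(7):
f(7) = 3 * 7^2 + 5 * 7 - 2
= 147 + 35 - 2
= 180
Compute f(3):
f(3) = 3 * 3^2 + 5 * 3 - 2
= 27 + 15 - 2
= 40
Net change = 180 - 40 = 140

140


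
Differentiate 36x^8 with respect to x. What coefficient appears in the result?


We apply the power rule: d/dx [ax^n] = a*n * x^(n-1)
d/dx [36x^8]
= 36 * 8 * x^(8-1)
= 288x^7
The coefficient is 288

288


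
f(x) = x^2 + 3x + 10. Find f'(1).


Differentiate term by term using power and sum rules:
f(x) = x^2 + 3x + 10
f'(x) = 2x + 3
Substitute x = 1:
f'(1) = 2 * 1 + 3
= 2 + 3
= 5

5


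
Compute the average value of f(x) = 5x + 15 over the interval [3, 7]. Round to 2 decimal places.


Average value = 1/(b-a) * integral from a to b of f(x) dx
First compute the integral of 5x + 15:
F(x) = (5/2)x^2 + 15x
F(7) = 5/2 * 49 + 15 * 7 = 455/2
F(3) = 5/2 * 9 + 15 * 3 = 135/2
Integral = 455/2 - 135/2 = 160
Average = 160 / (7 - 3) = 160 / 4
= 40 = 40.00

40.00


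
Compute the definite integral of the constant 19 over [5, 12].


The integral of a constant k over [a, b] equals k * (b - a).
integral from 5 to 12 of 19 dx
= 19 * (12 - 5)
= 19 * 7
= 133

133


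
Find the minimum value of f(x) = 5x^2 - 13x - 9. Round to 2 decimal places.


For a quadratic f(x) = ax^2 + bx + c with a > 0, the minimum is at the vertex.
Vertex x-coordinate: x = -b/(2a)
x = -(-13) / (2 * 5)
x = 13/10
Substitute back to find the minimum value:
f(13/10) = 5 * (13/10)^2 - 13 * (13/10) - 9
= 169/20 - 169/10 - 9
= -349/20 = -17.45

-17.45


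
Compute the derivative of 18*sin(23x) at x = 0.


Apply the chain rule to differentiate 18*sin(23x):
d/dx [18*sin(23x)]
= 18 * cos(23x) * d/dx(23x)
= 18 * 23 * cos(23x)
= 414 * cos(23x)
Evaluate at x = 0:
= 414 * cos(0)
= 414 * 1
= 414

414


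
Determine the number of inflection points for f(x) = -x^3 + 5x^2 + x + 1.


Inflection points occur where f''(x) = 0 and concavity changes.
f(x) = -x^3 + 5x^2 + x + 1
f'(x) = -3x^2 + 10x + 1
f''(x) = -6x + 10
Set f''(x) = 0:
-6x + 10 = 0
x = -10 / (-6) = 5/3
Since f''(x) is linear (degree 1), it changes sign at this point.
Therefore there is exactly 1 inflection point.

1


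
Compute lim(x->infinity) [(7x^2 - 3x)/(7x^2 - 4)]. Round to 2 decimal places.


For limits at infinity with equal-degree polynomials,
we compare leading coefficients.
Numerator leading term: 7x^2
Denominator leading term: 7x^2
Divide both by x^2:
lim = (7 - 3/x) / (7 - 4/x^2)
As x -> infinity, the 1/x and 1/x^2 terms vanish:
= 7/7 = 1 = 1.00

1.00


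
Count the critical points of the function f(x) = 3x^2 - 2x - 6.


Find where f'(x) = 0:
f'(x) = 6x - 2
Set f'(x) = 0:
6x - 2 = 0
x = 2 / 6 = 1/3
This is a linear equation in x, so there is exactly one solution.
Number of critical points: 1

1


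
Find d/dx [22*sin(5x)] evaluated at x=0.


Apply the chain rule to differentiate 22*sin(5x):
d/dx [22*sin(5x)]
= 22 * cos(5x) * d/dx(5x)
= 22 * 5 * cos(5x)
= 110 * cos(5x)
Evaluate at x = 0:
= 110 * cos(0)
= 110 * 1
= 110

110


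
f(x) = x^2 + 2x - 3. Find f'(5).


Differentiate term by term using power and sum rules:
f(x) = x^2 + 2x - 3
f'(x) = 2x + 2
Substitute x = 5:
f'(5) = 2 * 5 + 2
= 10 + 2
= 12

12


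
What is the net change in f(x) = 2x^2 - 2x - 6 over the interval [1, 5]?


Net change = f(b) - f(a)
f(x) = 2x^2 - 2x - 6
Compute f(5):
f(5) = 2 * 5^2 - 2 * 5 - 6
= 50 - 10 - 6
= 34
Compute f(1):
f(1) = 2 * 1^2 - 2 * 1 - 6
= 2 - 2 - 6
= -6
Net change = 34 - (-6) = 40

40


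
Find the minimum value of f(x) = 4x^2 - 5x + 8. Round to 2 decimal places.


For a quadratic f(x) = ax^2 + bx + c with a > 0, the minimum is at the vertex.
Vertex x-coordinate: x = -b/(2a)
x = -(-5) / (2 * 4)
x = 5/8
Substitute back to find the minimum value:
f(5/8) = 4 * (5/8)^2 - 5 * (5/8) + 8
= 25/16 - 25/8 + 8
= 103/16 ≈ 6.44

6.44


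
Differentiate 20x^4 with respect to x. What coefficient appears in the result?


We apply the power rule: d/dx [ax^n] = a*n * x^(n-1)
d/dx [20x^4]
= 20 * 4 * x^(4-1)
= 80x^3
The coefficient is 80

80


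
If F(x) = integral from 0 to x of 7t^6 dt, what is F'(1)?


By the Fundamental Theorem of Calculus (Part 1):
If F(x) = integral from 0 to x of f(t) dt, then F'(x) = f(x)
Here f(t) = 7t^6
So F'(x) = 7x^6
Evaluate at x = 1:
F'(1) = 7 * 1^6
= 7 * 1
= 7

7


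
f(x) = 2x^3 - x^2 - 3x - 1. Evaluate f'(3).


Differentiate f(x) = 2x^3 - x^2 - 3x - 1 term by term:
f'(x) = 6x^2 - 2x - 3
Substitute x = 3:
f'(3) = 6 * 3^2 - 2 * 3 - 3
= 54 - 6 - 3
= 45

45


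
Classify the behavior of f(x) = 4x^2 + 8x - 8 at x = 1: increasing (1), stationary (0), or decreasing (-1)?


Compute f'(x) to determine behavior:
f'(x) = 8x + 8
f'(1) = 8 * 1 + 8
= 8 + 8
= 16
Since f'(1) > 0, the function is increasing (1)

1


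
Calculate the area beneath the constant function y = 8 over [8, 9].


The area under a constant function y = 8 is a rectangle.
Width = 9 - 8 = 1
Height = 8
Area = width * height
= 1 * 8
= 8

8


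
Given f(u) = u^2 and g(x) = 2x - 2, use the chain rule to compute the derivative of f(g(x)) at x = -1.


Using the chain rule: (f(g(x)))' = f'(g(x)) * g'(x)
First, find g(-1):
g(-1) = 2 * (-1) - 2 = -4
Next, f'(u) = 2u
And g'(x) = 2
So f'(g(-1)) * g'(-1)
= 2 * (-4) * 2
= -16

-16


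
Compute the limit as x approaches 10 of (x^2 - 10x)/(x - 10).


Direct substitution gives 0/0, so we factor the numerator.
Factor: (x^2 - 10x) = (x - 10)(x)
Cancel the common factor (x - 10):
(x^2 - 10x)/(x - 10) = (x)
Now substitute x = 10:
= (10) - (0) = 10

10


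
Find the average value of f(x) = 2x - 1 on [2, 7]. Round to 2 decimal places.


Average value = 1/(b-a) * integral from a to b of f(x) dx
First compute the integral of 2x - 1:
F(x) = x^2 - x
F(7) = 1 * 49 - 1 * 7 = 42
F(2) = 1 * 4 - 1 * 2 = 2
Integral = 42 - 2 = 40
Average = 40 / (7 - 2) = 40 / 5
= 8 = 8.00

8.00


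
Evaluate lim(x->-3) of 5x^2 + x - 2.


Since polynomials are continuous, we use direct substitution.
lim(x->-3) of 5x^2 + x - 2
= 5 * (-3)^2 + 1 * (-3) - 2
= 45 - 3 - 2
= 40

40


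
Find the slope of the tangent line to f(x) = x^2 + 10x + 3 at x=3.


The slope of the tangent line equals f'(x) at the point.
f(x) = x^2 + 10x + 3
f'(x) = 2x + 10
At x = 3:
f'(3) = 2 * 3 + 10
= 6 + 10
= 16

16


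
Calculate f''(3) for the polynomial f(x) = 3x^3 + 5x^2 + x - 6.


First derivative:
f'(x) = 9x^2 + 10x + 1
Second derivative:
f''(x) = 18x + 10
Substitute x = 3:
f''(3) = 18 * 3 + 10
= 54 + 10
= 64

64


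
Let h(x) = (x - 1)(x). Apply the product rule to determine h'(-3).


Let u(x) = x - 1 and v(x) = x
u'(x) = 1
v'(x) = 1
Product rule: h'(x) = u'(x)*v(x) + u(x)*v'(x)
= 1 * (x) + (x - 1) * 1
At x = -3:
u(-3) = 1 * (-3) - 1 = -4
v(-3) = 1 * (-3) + 0 = -3
h'(-3) = 1 * (-3) + (-4) * 1
= -3 - 4
= -7

-7


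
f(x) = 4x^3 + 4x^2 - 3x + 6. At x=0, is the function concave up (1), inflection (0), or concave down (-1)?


Concavity is determined by the sign of f''(x).
f(x) = 4x^3 + 4x^2 - 3x + 6
f'(x) = 12x^2 + 8x - 3
f''(x) = 24x + 8
f''(0) = 24 * 0 + 8
= 0 + 8
= 8
Since f''(0) > 0, the function is concave up (1)

1


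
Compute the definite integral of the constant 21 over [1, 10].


The integral of a constant k over [a, b] equals k * (b - a).
integral from 1 to 10 of 21 dx
= 21 * (10 - 1)
= 21 * 9
= 189

189


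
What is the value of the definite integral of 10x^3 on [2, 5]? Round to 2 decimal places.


Find the antiderivative of 10x^3:
F(x) = 10/4 * x^4
Apply the Fundamental Theorem of Calculus:
F(5) - F(2)
= 10/4 * 5^4 - 10/4 * 2^4
= 10/4 * (625 - 16)
= 10/4 * 609
= 3045/2 = 1522.50

1522.50


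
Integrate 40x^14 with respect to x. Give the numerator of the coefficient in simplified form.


Apply the power rule for integration:
integral of ax^n dx = a/(n+1) * x^(n+1) + C
integral of 40x^14 dx
= 40/15 * x^15 + C
= 8/3 * x^15 + C
The coefficient in lowest terms is 8/3, and its numerator is 8

8


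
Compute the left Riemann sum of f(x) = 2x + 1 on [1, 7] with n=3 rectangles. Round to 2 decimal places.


Left Riemann sum uses left endpoints of each subinterval.
Interval: [1, 7], n = 3
dx = (7 - 1) / 3 = 2
Left endpoints: [1, 3, 5]
f values: [3, 7, 11]
Sum = dx * (sum of f values)
= 2 * 21
= 42 = 42.00

42.00


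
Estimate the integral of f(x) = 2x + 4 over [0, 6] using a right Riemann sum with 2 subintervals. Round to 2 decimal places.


Right Riemann sum uses right endpoints of each subinterval.
Interval: [0, 6], n = 2
dx = (6 - 0) / 2 = 3
Right endpoints: [3, 6]
f values: [10, 16]
Sum = dx * (sum of f values)
= 3 * 26
= 78 = 78.00

78.00


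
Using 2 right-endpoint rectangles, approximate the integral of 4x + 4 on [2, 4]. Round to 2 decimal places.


Right Riemann sum uses right endpoints of each subinterval.
Interval: [2, 4], n = 2
dx = (4 - 2) / 2 = 1
Right endpoints: [3, 4]
f values: [16, 20]
Sum = dx * (sum of f values)
= 1 * 36
= 36 = 36.00

36.00


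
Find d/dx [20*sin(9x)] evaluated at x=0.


Apply the chain rule to differentiate 20*sin(9x):
d/dx [20*sin(9x)]
= 20 * cos(9x) * d/dx(9x)
= 20 * 9 * cos(9x)
= 180 * cos(9x)
Evaluate at x = 0:
= 180 * cos(0)
= 180 * 1
= 180

180


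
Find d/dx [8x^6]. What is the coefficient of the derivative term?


We apply the power rule: d/dx [ax^n] = a*n * x^(n-1)
d/dx [8x^6]
= 8 * 6 * x^(6-1)
= 48x^5
The coefficient is 48

48


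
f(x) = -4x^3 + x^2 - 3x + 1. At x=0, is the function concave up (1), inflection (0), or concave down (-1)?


Concavity is determined by the sign of f''(x).
f(x) = -4x^3 + x^2 - 3x + 1
f'(x) = -12x^2 + 2x - 3
f''(x) = -24x + 2
f''(0) = -24 * 0 + 2
= 0 + 2
= 2
Since f''(0) > 0, the function is concave up (1)

1


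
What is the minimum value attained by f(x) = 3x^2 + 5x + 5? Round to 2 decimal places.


For a quadratic f(x) = ax^2 + bx + c with a > 0, the minimum is at the vertex.
Vertex x-coordinate: x = -b/(2a)
x = -(5) / (2 * 3)
x = -5/6
Substitute back to find the minimum value:
f(-5/6) = 3 * (-5/6)^2 + 5 * (-5/6) + 5
= 25/12 - 25/6 + 5
= 35/12 ≈ 2.92

2.92


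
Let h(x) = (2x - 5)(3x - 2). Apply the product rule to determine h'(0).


Let u(x) = 2x - 5 and v(x) = 3x - 2
u'(x) = 2
v'(x) = 3
Product rule: h'(x) = u'(x)*v(x) + u(x)*v'(x)
= 2 * (3x - 2) + (2x - 5) * 3
At x = 0:
u(0) = 2 * 0 - 5 = -5
v(0) = 3 * 0 - 2 = -2
h'(0) = 2 * (-2) + (-5) * 3
= -4 - 15
= -19

-19


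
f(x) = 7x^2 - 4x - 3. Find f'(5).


Differentiate term by term using power and sum rules:
f(x) = 7x^2 - 4x - 3
f'(x) = 14x - 4
Substitute x = 5:
f'(5) = 14 * 5 - 4
= 70 - 4
= 66

66


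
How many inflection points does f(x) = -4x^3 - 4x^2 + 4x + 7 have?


Inflection points occur where f''(x) = 0 and concavity changes.
f(x) = -4x^3 - 4x^2 + 4x + 7
f'(x) = -12x^2 - 8x + 4
f''(x) = -24x - 8
Set f''(x) = 0:
-24x - 8 = 0
x = 8 / (-24) = -1/3
Since f''(x) is linear (degree 1), it changes sign at this point.
Therefore there is exactly 1 inflection point.

1


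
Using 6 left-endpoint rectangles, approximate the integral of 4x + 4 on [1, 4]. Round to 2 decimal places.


Left Riemann sum uses left endpoints of each subinterval.
Interval: [1, 4], n = 6
dx = (4 - 1) / 6 = 1/2
Left endpoints: [1, 3/2, 2, 5/2, 3, 7/2]
f values: [8, 10, 12, 14, 16, 18]
Sum = dx * (sum of f values)
= 1/2 * 78
= 39 = 39.00

39.00


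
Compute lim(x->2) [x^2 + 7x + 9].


Since polynomials are continuous, we use direct substitution.
lim(x->2) of x^2 + 7x + 9
= 1 * 2^2 + 7 * 2 + 9
= 4 + 14 + 9
= 27

27


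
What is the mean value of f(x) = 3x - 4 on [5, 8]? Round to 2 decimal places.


Average value = 1/(b-a) * integral from a to b of f(x) dx
First compute the integral of 3x - 4:
F(x) = (3/2)x^2 - 4x
F(8) = 3/2 * 64 - 4 * 8 = 64
F(5) = 3/2 * 25 - 4 * 5 = 35/2
Integral = 64 - 35/2 = 93/2
Average = (93/2) / (8 - 5) = (93/2) / 3
= 31/2 = 15.50

15.50


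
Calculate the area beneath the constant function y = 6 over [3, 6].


The area under a constant function y = 6 is a rectangle.
Width = 6 - 3 = 3
Height = 6
Area = width * height
= 3 * 6
= 18

18


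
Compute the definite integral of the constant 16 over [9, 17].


The integral of a constant k over [a, b] equals k * (b - a).
integral from 9 to 17 of 16 dx
= 16 * (17 - 9)
= 16 * 8
= 128

128


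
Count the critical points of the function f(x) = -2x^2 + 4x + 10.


Find where f'(x) = 0:
f'(x) = -4x + 4
Set f'(x) = 0:
-4x + 4 = 0
x = -4 / (-4) = 1
This is a linear equation in x, so there is exactly one solution.
Number of critical points: 1

1


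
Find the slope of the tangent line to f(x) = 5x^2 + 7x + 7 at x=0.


The slope of the tangent line equals f'(x) at the point.
f(x) = 5x^2 + 7x + 7
f'(x) = 10x + 7
At x = 0:
f'(0) = 10 * 0 + 7
= 0 + 7
= 7

7


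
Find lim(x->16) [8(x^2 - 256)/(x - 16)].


Direct substitution gives 0/0, so we factor the numerator.
Factor: 8(x^2 - 256) = 8 * (x - 16)(x + 16)
Cancel the common factor (x - 16):
8(x^2 - 256)/(x - 16) = 8 * (x + 16)
Now substitute x = 16:
= 8 * (16 + 16) = 256

256


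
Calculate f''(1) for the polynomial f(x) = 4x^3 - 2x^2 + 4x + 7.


First derivative:
f'(x) = 12x^2 - 4x + 4
Second derivative:
f''(x) = 24x - 4
Substitute x = 1:
f''(1) = 24 * 1 - 4
= 24 - 4
= 20

20


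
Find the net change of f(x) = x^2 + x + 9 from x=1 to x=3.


Net change = f(b) - f(a)
f(x) = x^2 + x + 9
Compute f(3):
f(3) = 1 * 3^2 + 1 * 3 + 9
= 9 + 3 + 9
= 21
Compute f(1):
f(1) = 1 * 1^2 + 1 * 1 + 9
= 1 + 1 + 9
= 11
Net change = 21 - 11 = 10

10


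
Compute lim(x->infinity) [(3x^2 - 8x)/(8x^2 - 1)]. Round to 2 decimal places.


For limits at infinity with equal-degree polynomials,
we compare leading coefficients.
Numerator leading term: 3x^2
Denominator leading term: 8x^2
Divide both by x^2:
lim = (3 - 8/x) / (8 - 1/x^2)
As x -> infinity, the 1/x and 1/x^2 terms vanish:
= 3/8 ≈ 0.38

0.38


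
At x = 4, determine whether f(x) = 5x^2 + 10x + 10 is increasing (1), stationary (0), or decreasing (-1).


Compute f'(x) to determine behavior:
f'(x) = 10x + 10
f'(4) = 10 * 4 + 10
= 40 + 10
= 50
Since f'(4) > 0, the function is increasing (1)

1


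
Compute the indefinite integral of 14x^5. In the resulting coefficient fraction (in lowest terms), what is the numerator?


Apply the power rule for integration:
integral of ax^n dx = a/(n+1) * x^(n+1) + C
integral of 14x^5 dx
= 14/6 * x^6 + C
= 7/3 * x^6 + C
The coefficient in lowest terms is 7/3, and its numerator is 7

7


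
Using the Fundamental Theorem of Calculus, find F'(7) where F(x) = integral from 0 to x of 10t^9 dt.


By the Fundamental Theorem of Calculus (Part 1):
If F(x) = integral from 0 to x of f(t) dt, then F'(x) = f(x)
Here f(t) = 10t^9
So F'(x) = 10x^9
Evaluate at x = 7:
F'(7) = 10 * 7^9
= 10 * 40353607
= 403536070

403536070


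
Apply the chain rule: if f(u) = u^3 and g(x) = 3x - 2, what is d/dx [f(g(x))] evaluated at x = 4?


Using the chain rule: (f(g(x)))' = f'(g(x)) * g'(x)
First, find g(4):
g(4) = 3 * 4 - 2 = 10
Next, f'(u) = 3u^2
And g'(x) = 3
So f'(g(4)) * g'(4)
= 3 * 10^2 * 3
= 3 * 100 * 3
= 900

900


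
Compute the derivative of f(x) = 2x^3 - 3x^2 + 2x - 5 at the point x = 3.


Differentiate f(x) = 2x^3 - 3x^2 + 2x - 5 term by term:
f'(x) = 6x^2 - 6x + 2
Substitute x = 3:
f'(3) = 6 * 3^2 - 6 * 3 + 2
= 54 - 18 + 2
= 38

38


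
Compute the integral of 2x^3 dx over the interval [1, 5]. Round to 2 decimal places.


Find the antiderivative of 2x^3:
F(x) = 2/4 * x^4
Apply the Fundamental Theorem of Calculus:
F(5) - F(1)
= 2/4 * 5^4 - 2/4 * 1^4
= 2/4 * (625 - 1)
= 2/4 * 624
= 312 = 312.00

312.00


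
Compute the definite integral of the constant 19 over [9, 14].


The integral of a constant k over [a, b] equals k * (b - a).
integral from 9 to 14 of 19 dx
= 19 * (14 - 9)
= 19 * 5
= 95

95


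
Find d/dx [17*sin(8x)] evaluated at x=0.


Apply the chain rule to differentiate 17*sin(8x):
d/dx [17*sin(8x)]
= 17 * cos(8x) * d/dx(8x)
= 17 * 8 * cos(8x)
= 136 * cos(8x)
Evaluate at x = 0:
= 136 * cos(0)
= 136 * 1
= 136

136


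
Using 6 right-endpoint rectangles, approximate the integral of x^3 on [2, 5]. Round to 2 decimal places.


Right Riemann sum uses right endpoints of each subinterval.
Interval: [2, 5], n = 6
dx = (5 - 2) / 6 = 1/2
Right endpoints: [5/2, 3, 7/2, 4, 9/2, 5]
f values: [125/8, 27, 343/8, 64, 729/8, 125]
Sum = dx * (sum of f values)
= 1/2 * 2925/8
= 2925/16 ≈ 182.81

182.81


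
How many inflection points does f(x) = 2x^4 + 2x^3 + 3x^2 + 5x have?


Inflection points occur where f''(x) = 0 and concavity changes.
f(x) = 2x^4 + 2x^3 + 3x^2 + 5x
f'(x) = 8x^3 + 6x^2 + 6x + 5
f''(x) = 24x^2 + 12x + 6
This is a quadratic in x. Use the discriminant to count real roots.
Discriminant = (12)^2 - 4 * 24 * 6
= 144 - 576
= -432
Since discriminant < 0, f''(x) = 0 has no real solutions.
Number of inflection points: 0

0


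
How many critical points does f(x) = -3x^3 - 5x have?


Find where f'(x) = 0:
f(x) = -3x^3 - 5x
f'(x) = -9x^2 - 5
This is a quadratic in x. Use the discriminant to count real roots.
Discriminant = (0)^2 - 4 * (-9) * (-5)
= 0 - 180
= -180
Since discriminant < 0, f'(x) = 0 has no real solutions.
Number of critical points: 0

0


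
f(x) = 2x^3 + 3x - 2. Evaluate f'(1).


Differentiate f(x) = 2x^3 + 3x - 2 term by term:
f'(x) = 6x^2 + 3
Substitute x = 1:
f'(1) = 6 * 1^2 + 0 * 1 + 3
= 6 + 0 + 3
= 9

9


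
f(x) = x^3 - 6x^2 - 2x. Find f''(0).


First derivative:
f'(x) = 3x^2 - 12x - 2
Second derivative:
f''(x) = 6x - 12
Substitute x = 0:
f''(0) = 6 * 0 - 12
= 0 - 12
= -12

-12


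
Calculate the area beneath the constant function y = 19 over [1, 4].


The area under a constant function y = 19 is a rectangle.
Width = 4 - 1 = 3
Height = 19
Area = width * height
= 3 * 19
= 57

57


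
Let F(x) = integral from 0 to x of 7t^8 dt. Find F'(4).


By the Fundamental Theorem of Calculus (Part 1):
If F(x) = integral from 0 to x of f(t) dt, then F'(x) = f(x)
Here f(t) = 7t^8
So F'(x) = 7x^8
Evaluate at x = 4:
F'(4) = 7 * 4^8
= 7 * 65536
= 458752

458752


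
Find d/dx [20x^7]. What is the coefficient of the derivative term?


We apply the power rule: d/dx [ax^n] = a*n * x^(n-1)
d/dx [20x^7]
= 20 * 7 * x^(7-1)
= 140x^6
The coefficient is 140

140


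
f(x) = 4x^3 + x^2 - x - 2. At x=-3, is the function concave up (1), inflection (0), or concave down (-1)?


Concavity is determined by the sign of f''(x).
f(x) = 4x^3 + x^2 - x - 2
f'(x) = 12x^2 + 2x - 1
f''(x) = 24x + 2
f''(-3) = 24 * (-3) + 2
= -72 + 2
= -70
Since f''(-3) < 0, the function is concave down (-1)

-1


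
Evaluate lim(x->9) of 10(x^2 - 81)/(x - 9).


Direct substitution gives 0/0, so we factor the numerator.
Factor: 10(x^2 - 81) = 10 * (x - 9)(x + 9)
Cancel the common factor (x - 9):
10(x^2 - 81)/(x - 9) = 10 * (x + 9)
Now substitute x = 9:
= 10 * (9 + 9) = 180

180


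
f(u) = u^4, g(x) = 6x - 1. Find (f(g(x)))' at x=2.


Using the chain rule: (f(g(x)))' = f'(g(x)) * g'(x)
First, find g(2):
g(2) = 6 * 2 - 1 = 11
Next, f'(u) = 4u^3
And g'(x) = 6
So f'(g(2)) * g'(2)
= 4 * 11^3 * 6
= 4 * 1331 * 6
= 31944

31944


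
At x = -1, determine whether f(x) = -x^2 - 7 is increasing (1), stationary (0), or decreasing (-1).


Compute f'(x) to determine behavior:
f'(x) = -2x
f'(-1) = -2 * (-1) + 0
= 2 + 0
= 2
Since f'(-1) > 0, the function is increasing (1)

1


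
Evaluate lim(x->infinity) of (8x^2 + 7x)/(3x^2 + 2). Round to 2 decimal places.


For limits at infinity with equal-degree polynomials,
we compare leading coefficients.
Numerator leading term: 8x^2
Denominator leading term: 3x^2
Divide both by x^2:
lim = (8 + 7/x) / (3 + 2/x^2)
As x -> infinity, the 1/x and 1/x^2 terms vanish:
= 8/3 ≈ 2.67

2.67


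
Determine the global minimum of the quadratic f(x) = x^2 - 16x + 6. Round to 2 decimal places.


For a quadratic f(x) = ax^2 + bx + c with a > 0, the minimum is at the vertex.
Vertex x-coordinate: x = -b/(2a)
x = -(-16) / (2 * 1)
x = 16/2 = 8
Substitute back to find the minimum value:
f(8) = 1 * 8^2 - 16 * 8 + 6
= 64 - 128 + 6
= -58 = -58.00

-58.00


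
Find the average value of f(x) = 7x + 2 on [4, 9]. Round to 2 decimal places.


Average value = 1/(b-a) * integral from a to b of f(x) dx
First compute the integral of 7x + 2:
F(x) = (7/2)x^2 + 2x
F(9) = 7/2 * 81 + 2 * 9 = 603/2
F(4) = 7/2 * 16 + 2 * 4 = 64
Integral = 603/2 - 64 = 475/2
Average = (475/2) / (9 - 4) = (475/2) / 5
= 95/2 = 47.50

47.50


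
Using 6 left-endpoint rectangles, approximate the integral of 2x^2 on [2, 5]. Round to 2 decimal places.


Left Riemann sum uses left endpoints of each subinterval.
Interval: [2, 5], n = 6
dx = (5 - 2) / 6 = 1/2
Left endpoints: [2, 5/2, 3, 7/2, 4, 9/2]
f values: [8, 25/2, 18, 49/2, 32, 81/2]
Sum = dx * (sum of f values)
= 1/2 * 271/2
= 271/4 = 67.75

67.75
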